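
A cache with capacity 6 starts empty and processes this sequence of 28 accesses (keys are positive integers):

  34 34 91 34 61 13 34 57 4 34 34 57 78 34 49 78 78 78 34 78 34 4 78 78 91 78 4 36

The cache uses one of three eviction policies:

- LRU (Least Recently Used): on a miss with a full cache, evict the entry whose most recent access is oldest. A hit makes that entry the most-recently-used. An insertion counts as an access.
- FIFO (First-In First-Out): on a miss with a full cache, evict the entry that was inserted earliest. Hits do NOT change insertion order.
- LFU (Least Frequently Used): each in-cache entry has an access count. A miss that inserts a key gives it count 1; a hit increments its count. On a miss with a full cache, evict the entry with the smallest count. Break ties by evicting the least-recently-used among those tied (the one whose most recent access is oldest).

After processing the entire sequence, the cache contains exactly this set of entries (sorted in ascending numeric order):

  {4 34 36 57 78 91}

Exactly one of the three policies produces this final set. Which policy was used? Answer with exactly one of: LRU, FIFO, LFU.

Answer: LFU

Derivation:
Simulating under each policy and comparing final sets:
  LRU: final set = {4 34 36 49 78 91} -> differs
  FIFO: final set = {4 34 36 49 78 91} -> differs
  LFU: final set = {4 34 36 57 78 91} -> MATCHES target
Only LFU produces the target set.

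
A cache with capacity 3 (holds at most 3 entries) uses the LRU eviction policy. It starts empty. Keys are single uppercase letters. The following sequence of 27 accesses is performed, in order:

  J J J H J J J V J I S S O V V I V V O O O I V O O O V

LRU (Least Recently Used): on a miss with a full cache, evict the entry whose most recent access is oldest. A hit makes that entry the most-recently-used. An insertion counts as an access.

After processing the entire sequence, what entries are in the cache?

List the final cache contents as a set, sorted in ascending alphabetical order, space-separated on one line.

LRU simulation (capacity=3):
  1. access J: MISS. Cache (LRU->MRU): [J]
  2. access J: HIT. Cache (LRU->MRU): [J]
  3. access J: HIT. Cache (LRU->MRU): [J]
  4. access H: MISS. Cache (LRU->MRU): [J H]
  5. access J: HIT. Cache (LRU->MRU): [H J]
  6. access J: HIT. Cache (LRU->MRU): [H J]
  7. access J: HIT. Cache (LRU->MRU): [H J]
  8. access V: MISS. Cache (LRU->MRU): [H J V]
  9. access J: HIT. Cache (LRU->MRU): [H V J]
  10. access I: MISS, evict H. Cache (LRU->MRU): [V J I]
  11. access S: MISS, evict V. Cache (LRU->MRU): [J I S]
  12. access S: HIT. Cache (LRU->MRU): [J I S]
  13. access O: MISS, evict J. Cache (LRU->MRU): [I S O]
  14. access V: MISS, evict I. Cache (LRU->MRU): [S O V]
  15. access V: HIT. Cache (LRU->MRU): [S O V]
  16. access I: MISS, evict S. Cache (LRU->MRU): [O V I]
  17. access V: HIT. Cache (LRU->MRU): [O I V]
  18. access V: HIT. Cache (LRU->MRU): [O I V]
  19. access O: HIT. Cache (LRU->MRU): [I V O]
  20. access O: HIT. Cache (LRU->MRU): [I V O]
  21. access O: HIT. Cache (LRU->MRU): [I V O]
  22. access I: HIT. Cache (LRU->MRU): [V O I]
  23. access V: HIT. Cache (LRU->MRU): [O I V]
  24. access O: HIT. Cache (LRU->MRU): [I V O]
  25. access O: HIT. Cache (LRU->MRU): [I V O]
  26. access O: HIT. Cache (LRU->MRU): [I V O]
  27. access V: HIT. Cache (LRU->MRU): [I O V]
Total: 19 hits, 8 misses, 5 evictions

Answer: I O V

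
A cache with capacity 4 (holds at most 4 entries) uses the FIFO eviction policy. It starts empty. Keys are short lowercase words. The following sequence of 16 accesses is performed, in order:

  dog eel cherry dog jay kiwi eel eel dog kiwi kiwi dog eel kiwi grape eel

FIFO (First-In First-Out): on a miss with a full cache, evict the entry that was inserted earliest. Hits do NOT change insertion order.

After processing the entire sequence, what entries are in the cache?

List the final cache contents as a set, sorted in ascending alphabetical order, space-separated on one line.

Answer: dog eel grape kiwi

Derivation:
FIFO simulation (capacity=4):
  1. access dog: MISS. Cache (old->new): [dog]
  2. access eel: MISS. Cache (old->new): [dog eel]
  3. access cherry: MISS. Cache (old->new): [dog eel cherry]
  4. access dog: HIT. Cache (old->new): [dog eel cherry]
  5. access jay: MISS. Cache (old->new): [dog eel cherry jay]
  6. access kiwi: MISS, evict dog. Cache (old->new): [eel cherry jay kiwi]
  7. access eel: HIT. Cache (old->new): [eel cherry jay kiwi]
  8. access eel: HIT. Cache (old->new): [eel cherry jay kiwi]
  9. access dog: MISS, evict eel. Cache (old->new): [cherry jay kiwi dog]
  10. access kiwi: HIT. Cache (old->new): [cherry jay kiwi dog]
  11. access kiwi: HIT. Cache (old->new): [cherry jay kiwi dog]
  12. access dog: HIT. Cache (old->new): [cherry jay kiwi dog]
  13. access eel: MISS, evict cherry. Cache (old->new): [jay kiwi dog eel]
  14. access kiwi: HIT. Cache (old->new): [jay kiwi dog eel]
  15. access grape: MISS, evict jay. Cache (old->new): [kiwi dog eel grape]
  16. access eel: HIT. Cache (old->new): [kiwi dog eel grape]
Total: 8 hits, 8 misses, 4 evictions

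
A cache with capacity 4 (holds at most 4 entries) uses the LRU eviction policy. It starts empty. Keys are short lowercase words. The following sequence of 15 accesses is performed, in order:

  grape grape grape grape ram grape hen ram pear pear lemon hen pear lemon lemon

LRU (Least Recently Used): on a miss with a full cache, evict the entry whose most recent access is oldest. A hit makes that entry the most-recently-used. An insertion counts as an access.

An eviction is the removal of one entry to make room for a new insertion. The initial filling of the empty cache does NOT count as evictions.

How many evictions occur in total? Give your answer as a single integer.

LRU simulation (capacity=4):
  1. access grape: MISS. Cache (LRU->MRU): [grape]
  2. access grape: HIT. Cache (LRU->MRU): [grape]
  3. access grape: HIT. Cache (LRU->MRU): [grape]
  4. access grape: HIT. Cache (LRU->MRU): [grape]
  5. access ram: MISS. Cache (LRU->MRU): [grape ram]
  6. access grape: HIT. Cache (LRU->MRU): [ram grape]
  7. access hen: MISS. Cache (LRU->MRU): [ram grape hen]
  8. access ram: HIT. Cache (LRU->MRU): [grape hen ram]
  9. access pear: MISS. Cache (LRU->MRU): [grape hen ram pear]
  10. access pear: HIT. Cache (LRU->MRU): [grape hen ram pear]
  11. access lemon: MISS, evict grape. Cache (LRU->MRU): [hen ram pear lemon]
  12. access hen: HIT. Cache (LRU->MRU): [ram pear lemon hen]
  13. access pear: HIT. Cache (LRU->MRU): [ram lemon hen pear]
  14. access lemon: HIT. Cache (LRU->MRU): [ram hen pear lemon]
  15. access lemon: HIT. Cache (LRU->MRU): [ram hen pear lemon]
Total: 10 hits, 5 misses, 1 evictions

Answer: 1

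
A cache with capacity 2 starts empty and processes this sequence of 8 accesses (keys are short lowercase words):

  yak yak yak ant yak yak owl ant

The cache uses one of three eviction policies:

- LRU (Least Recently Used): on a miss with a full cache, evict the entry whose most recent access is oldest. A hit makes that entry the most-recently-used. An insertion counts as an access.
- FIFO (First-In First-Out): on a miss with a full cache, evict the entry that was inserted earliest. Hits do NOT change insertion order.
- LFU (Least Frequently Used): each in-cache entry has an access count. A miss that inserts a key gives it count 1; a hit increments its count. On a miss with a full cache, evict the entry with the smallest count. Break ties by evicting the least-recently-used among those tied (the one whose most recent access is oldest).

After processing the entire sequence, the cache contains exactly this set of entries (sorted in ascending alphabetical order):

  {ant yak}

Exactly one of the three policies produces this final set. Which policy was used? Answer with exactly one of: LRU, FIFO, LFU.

Answer: LFU

Derivation:
Simulating under each policy and comparing final sets:
  LRU: final set = {ant owl} -> differs
  FIFO: final set = {ant owl} -> differs
  LFU: final set = {ant yak} -> MATCHES target
Only LFU produces the target set.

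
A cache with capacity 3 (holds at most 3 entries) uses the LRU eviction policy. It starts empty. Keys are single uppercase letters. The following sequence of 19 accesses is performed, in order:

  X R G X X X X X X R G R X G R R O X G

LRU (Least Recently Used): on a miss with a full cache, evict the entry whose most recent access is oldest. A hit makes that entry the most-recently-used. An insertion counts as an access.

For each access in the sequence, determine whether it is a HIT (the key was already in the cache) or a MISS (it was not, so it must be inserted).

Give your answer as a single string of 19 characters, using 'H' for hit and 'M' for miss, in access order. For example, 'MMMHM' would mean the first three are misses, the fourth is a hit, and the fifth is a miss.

Answer: MMMHHHHHHHHHHHHHMMM

Derivation:
LRU simulation (capacity=3):
  1. access X: MISS. Cache (LRU->MRU): [X]
  2. access R: MISS. Cache (LRU->MRU): [X R]
  3. access G: MISS. Cache (LRU->MRU): [X R G]
  4. access X: HIT. Cache (LRU->MRU): [R G X]
  5. access X: HIT. Cache (LRU->MRU): [R G X]
  6. access X: HIT. Cache (LRU->MRU): [R G X]
  7. access X: HIT. Cache (LRU->MRU): [R G X]
  8. access X: HIT. Cache (LRU->MRU): [R G X]
  9. access X: HIT. Cache (LRU->MRU): [R G X]
  10. access R: HIT. Cache (LRU->MRU): [G X R]
  11. access G: HIT. Cache (LRU->MRU): [X R G]
  12. access R: HIT. Cache (LRU->MRU): [X G R]
  13. access X: HIT. Cache (LRU->MRU): [G R X]
  14. access G: HIT. Cache (LRU->MRU): [R X G]
  15. access R: HIT. Cache (LRU->MRU): [X G R]
  16. access R: HIT. Cache (LRU->MRU): [X G R]
  17. access O: MISS, evict X. Cache (LRU->MRU): [G R O]
  18. access X: MISS, evict G. Cache (LRU->MRU): [R O X]
  19. access G: MISS, evict R. Cache (LRU->MRU): [O X G]
Total: 13 hits, 6 misses, 3 evictions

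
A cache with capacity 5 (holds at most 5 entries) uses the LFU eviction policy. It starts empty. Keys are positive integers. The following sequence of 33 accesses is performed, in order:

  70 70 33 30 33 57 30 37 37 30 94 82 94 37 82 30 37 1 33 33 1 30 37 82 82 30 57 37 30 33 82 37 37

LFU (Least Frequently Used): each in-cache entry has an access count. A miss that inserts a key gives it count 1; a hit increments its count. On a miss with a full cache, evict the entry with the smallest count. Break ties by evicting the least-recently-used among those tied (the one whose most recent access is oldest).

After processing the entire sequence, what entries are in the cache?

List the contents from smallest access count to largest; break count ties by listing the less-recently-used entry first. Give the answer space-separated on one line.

LFU simulation (capacity=5):
  1. access 70: MISS. Cache: [70(c=1)]
  2. access 70: HIT, count now 2. Cache: [70(c=2)]
  3. access 33: MISS. Cache: [33(c=1) 70(c=2)]
  4. access 30: MISS. Cache: [33(c=1) 30(c=1) 70(c=2)]
  5. access 33: HIT, count now 2. Cache: [30(c=1) 70(c=2) 33(c=2)]
  6. access 57: MISS. Cache: [30(c=1) 57(c=1) 70(c=2) 33(c=2)]
  7. access 30: HIT, count now 2. Cache: [57(c=1) 70(c=2) 33(c=2) 30(c=2)]
  8. access 37: MISS. Cache: [57(c=1) 37(c=1) 70(c=2) 33(c=2) 30(c=2)]
  9. access 37: HIT, count now 2. Cache: [57(c=1) 70(c=2) 33(c=2) 30(c=2) 37(c=2)]
  10. access 30: HIT, count now 3. Cache: [57(c=1) 70(c=2) 33(c=2) 37(c=2) 30(c=3)]
  11. access 94: MISS, evict 57(c=1). Cache: [94(c=1) 70(c=2) 33(c=2) 37(c=2) 30(c=3)]
  12. access 82: MISS, evict 94(c=1). Cache: [82(c=1) 70(c=2) 33(c=2) 37(c=2) 30(c=3)]
  13. access 94: MISS, evict 82(c=1). Cache: [94(c=1) 70(c=2) 33(c=2) 37(c=2) 30(c=3)]
  14. access 37: HIT, count now 3. Cache: [94(c=1) 70(c=2) 33(c=2) 30(c=3) 37(c=3)]
  15. access 82: MISS, evict 94(c=1). Cache: [82(c=1) 70(c=2) 33(c=2) 30(c=3) 37(c=3)]
  16. access 30: HIT, count now 4. Cache: [82(c=1) 70(c=2) 33(c=2) 37(c=3) 30(c=4)]
  17. access 37: HIT, count now 4. Cache: [82(c=1) 70(c=2) 33(c=2) 30(c=4) 37(c=4)]
  18. access 1: MISS, evict 82(c=1). Cache: [1(c=1) 70(c=2) 33(c=2) 30(c=4) 37(c=4)]
  19. access 33: HIT, count now 3. Cache: [1(c=1) 70(c=2) 33(c=3) 30(c=4) 37(c=4)]
  20. access 33: HIT, count now 4. Cache: [1(c=1) 70(c=2) 30(c=4) 37(c=4) 33(c=4)]
  21. access 1: HIT, count now 2. Cache: [70(c=2) 1(c=2) 30(c=4) 37(c=4) 33(c=4)]
  22. access 30: HIT, count now 5. Cache: [70(c=2) 1(c=2) 37(c=4) 33(c=4) 30(c=5)]
  23. access 37: HIT, count now 5. Cache: [70(c=2) 1(c=2) 33(c=4) 30(c=5) 37(c=5)]
  24. access 82: MISS, evict 70(c=2). Cache: [82(c=1) 1(c=2) 33(c=4) 30(c=5) 37(c=5)]
  25. access 82: HIT, count now 2. Cache: [1(c=2) 82(c=2) 33(c=4) 30(c=5) 37(c=5)]
  26. access 30: HIT, count now 6. Cache: [1(c=2) 82(c=2) 33(c=4) 37(c=5) 30(c=6)]
  27. access 57: MISS, evict 1(c=2). Cache: [57(c=1) 82(c=2) 33(c=4) 37(c=5) 30(c=6)]
  28. access 37: HIT, count now 6. Cache: [57(c=1) 82(c=2) 33(c=4) 30(c=6) 37(c=6)]
  29. access 30: HIT, count now 7. Cache: [57(c=1) 82(c=2) 33(c=4) 37(c=6) 30(c=7)]
  30. access 33: HIT, count now 5. Cache: [57(c=1) 82(c=2) 33(c=5) 37(c=6) 30(c=7)]
  31. access 82: HIT, count now 3. Cache: [57(c=1) 82(c=3) 33(c=5) 37(c=6) 30(c=7)]
  32. access 37: HIT, count now 7. Cache: [57(c=1) 82(c=3) 33(c=5) 30(c=7) 37(c=7)]
  33. access 37: HIT, count now 8. Cache: [57(c=1) 82(c=3) 33(c=5) 30(c=7) 37(c=8)]
Total: 21 hits, 12 misses, 7 evictions

Answer: 57 82 33 30 37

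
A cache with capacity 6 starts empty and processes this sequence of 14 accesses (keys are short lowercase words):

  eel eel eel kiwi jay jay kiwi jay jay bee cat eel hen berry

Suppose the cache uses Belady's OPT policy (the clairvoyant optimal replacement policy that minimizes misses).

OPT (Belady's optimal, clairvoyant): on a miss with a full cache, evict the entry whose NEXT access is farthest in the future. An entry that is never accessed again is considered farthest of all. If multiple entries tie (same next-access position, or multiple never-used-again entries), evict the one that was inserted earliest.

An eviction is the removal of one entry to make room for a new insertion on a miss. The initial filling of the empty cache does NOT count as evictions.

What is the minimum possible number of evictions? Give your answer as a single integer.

OPT (Belady) simulation (capacity=6):
  1. access eel: MISS. Cache: [eel]
  2. access eel: HIT. Next use of eel: step 3. Cache: [eel]
  3. access eel: HIT. Next use of eel: step 12. Cache: [eel]
  4. access kiwi: MISS. Cache: [eel kiwi]
  5. access jay: MISS. Cache: [eel kiwi jay]
  6. access jay: HIT. Next use of jay: step 8. Cache: [eel kiwi jay]
  7. access kiwi: HIT. Next use of kiwi: never. Cache: [eel kiwi jay]
  8. access jay: HIT. Next use of jay: step 9. Cache: [eel kiwi jay]
  9. access jay: HIT. Next use of jay: never. Cache: [eel kiwi jay]
  10. access bee: MISS. Cache: [eel kiwi jay bee]
  11. access cat: MISS. Cache: [eel kiwi jay bee cat]
  12. access eel: HIT. Next use of eel: never. Cache: [eel kiwi jay bee cat]
  13. access hen: MISS. Cache: [eel kiwi jay bee cat hen]
  14. access berry: MISS, evict eel (next use: never). Cache: [kiwi jay bee cat hen berry]
Total: 7 hits, 7 misses, 1 evictions

Answer: 1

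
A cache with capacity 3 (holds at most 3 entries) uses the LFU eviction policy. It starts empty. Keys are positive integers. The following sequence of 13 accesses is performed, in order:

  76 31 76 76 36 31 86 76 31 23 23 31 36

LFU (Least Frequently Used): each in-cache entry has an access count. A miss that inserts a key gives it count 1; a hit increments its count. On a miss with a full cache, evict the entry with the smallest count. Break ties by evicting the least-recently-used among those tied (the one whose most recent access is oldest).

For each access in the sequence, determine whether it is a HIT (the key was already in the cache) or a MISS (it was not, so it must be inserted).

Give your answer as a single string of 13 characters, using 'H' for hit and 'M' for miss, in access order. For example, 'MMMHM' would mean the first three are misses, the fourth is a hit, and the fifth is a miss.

LFU simulation (capacity=3):
  1. access 76: MISS. Cache: [76(c=1)]
  2. access 31: MISS. Cache: [76(c=1) 31(c=1)]
  3. access 76: HIT, count now 2. Cache: [31(c=1) 76(c=2)]
  4. access 76: HIT, count now 3. Cache: [31(c=1) 76(c=3)]
  5. access 36: MISS. Cache: [31(c=1) 36(c=1) 76(c=3)]
  6. access 31: HIT, count now 2. Cache: [36(c=1) 31(c=2) 76(c=3)]
  7. access 86: MISS, evict 36(c=1). Cache: [86(c=1) 31(c=2) 76(c=3)]
  8. access 76: HIT, count now 4. Cache: [86(c=1) 31(c=2) 76(c=4)]
  9. access 31: HIT, count now 3. Cache: [86(c=1) 31(c=3) 76(c=4)]
  10. access 23: MISS, evict 86(c=1). Cache: [23(c=1) 31(c=3) 76(c=4)]
  11. access 23: HIT, count now 2. Cache: [23(c=2) 31(c=3) 76(c=4)]
  12. access 31: HIT, count now 4. Cache: [23(c=2) 76(c=4) 31(c=4)]
  13. access 36: MISS, evict 23(c=2). Cache: [36(c=1) 76(c=4) 31(c=4)]
Total: 7 hits, 6 misses, 3 evictions

Answer: MMHHMHMHHMHHM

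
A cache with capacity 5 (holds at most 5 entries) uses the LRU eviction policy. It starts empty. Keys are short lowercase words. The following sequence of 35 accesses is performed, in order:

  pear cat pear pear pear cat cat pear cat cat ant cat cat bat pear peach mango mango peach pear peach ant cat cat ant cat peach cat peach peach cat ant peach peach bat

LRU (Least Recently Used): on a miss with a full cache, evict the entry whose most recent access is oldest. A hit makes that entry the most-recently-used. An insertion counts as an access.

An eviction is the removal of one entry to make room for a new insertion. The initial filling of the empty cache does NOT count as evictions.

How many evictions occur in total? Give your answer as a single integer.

LRU simulation (capacity=5):
  1. access pear: MISS. Cache (LRU->MRU): [pear]
  2. access cat: MISS. Cache (LRU->MRU): [pear cat]
  3. access pear: HIT. Cache (LRU->MRU): [cat pear]
  4. access pear: HIT. Cache (LRU->MRU): [cat pear]
  5. access pear: HIT. Cache (LRU->MRU): [cat pear]
  6. access cat: HIT. Cache (LRU->MRU): [pear cat]
  7. access cat: HIT. Cache (LRU->MRU): [pear cat]
  8. access pear: HIT. Cache (LRU->MRU): [cat pear]
  9. access cat: HIT. Cache (LRU->MRU): [pear cat]
  10. access cat: HIT. Cache (LRU->MRU): [pear cat]
  11. access ant: MISS. Cache (LRU->MRU): [pear cat ant]
  12. access cat: HIT. Cache (LRU->MRU): [pear ant cat]
  13. access cat: HIT. Cache (LRU->MRU): [pear ant cat]
  14. access bat: MISS. Cache (LRU->MRU): [pear ant cat bat]
  15. access pear: HIT. Cache (LRU->MRU): [ant cat bat pear]
  16. access peach: MISS. Cache (LRU->MRU): [ant cat bat pear peach]
  17. access mango: MISS, evict ant. Cache (LRU->MRU): [cat bat pear peach mango]
  18. access mango: HIT. Cache (LRU->MRU): [cat bat pear peach mango]
  19. access peach: HIT. Cache (LRU->MRU): [cat bat pear mango peach]
  20. access pear: HIT. Cache (LRU->MRU): [cat bat mango peach pear]
  21. access peach: HIT. Cache (LRU->MRU): [cat bat mango pear peach]
  22. access ant: MISS, evict cat. Cache (LRU->MRU): [bat mango pear peach ant]
  23. access cat: MISS, evict bat. Cache (LRU->MRU): [mango pear peach ant cat]
  24. access cat: HIT. Cache (LRU->MRU): [mango pear peach ant cat]
  25. access ant: HIT. Cache (LRU->MRU): [mango pear peach cat ant]
  26. access cat: HIT. Cache (LRU->MRU): [mango pear peach ant cat]
  27. access peach: HIT. Cache (LRU->MRU): [mango pear ant cat peach]
  28. access cat: HIT. Cache (LRU->MRU): [mango pear ant peach cat]
  29. access peach: HIT. Cache (LRU->MRU): [mango pear ant cat peach]
  30. access peach: HIT. Cache (LRU->MRU): [mango pear ant cat peach]
  31. access cat: HIT. Cache (LRU->MRU): [mango pear ant peach cat]
  32. access ant: HIT. Cache (LRU->MRU): [mango pear peach cat ant]
  33. access peach: HIT. Cache (LRU->MRU): [mango pear cat ant peach]
  34. access peach: HIT. Cache (LRU->MRU): [mango pear cat ant peach]
  35. access bat: MISS, evict mango. Cache (LRU->MRU): [pear cat ant peach bat]
Total: 26 hits, 9 misses, 4 evictions

Answer: 4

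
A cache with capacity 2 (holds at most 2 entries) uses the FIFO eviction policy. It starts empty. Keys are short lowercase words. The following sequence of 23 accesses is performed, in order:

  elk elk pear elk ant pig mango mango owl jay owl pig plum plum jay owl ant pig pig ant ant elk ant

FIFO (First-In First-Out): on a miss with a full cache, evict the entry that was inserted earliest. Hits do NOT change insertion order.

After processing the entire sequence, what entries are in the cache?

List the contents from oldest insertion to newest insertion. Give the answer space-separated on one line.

FIFO simulation (capacity=2):
  1. access elk: MISS. Cache (old->new): [elk]
  2. access elk: HIT. Cache (old->new): [elk]
  3. access pear: MISS. Cache (old->new): [elk pear]
  4. access elk: HIT. Cache (old->new): [elk pear]
  5. access ant: MISS, evict elk. Cache (old->new): [pear ant]
  6. access pig: MISS, evict pear. Cache (old->new): [ant pig]
  7. access mango: MISS, evict ant. Cache (old->new): [pig mango]
  8. access mango: HIT. Cache (old->new): [pig mango]
  9. access owl: MISS, evict pig. Cache (old->new): [mango owl]
  10. access jay: MISS, evict mango. Cache (old->new): [owl jay]
  11. access owl: HIT. Cache (old->new): [owl jay]
  12. access pig: MISS, evict owl. Cache (old->new): [jay pig]
  13. access plum: MISS, evict jay. Cache (old->new): [pig plum]
  14. access plum: HIT. Cache (old->new): [pig plum]
  15. access jay: MISS, evict pig. Cache (old->new): [plum jay]
  16. access owl: MISS, evict plum. Cache (old->new): [jay owl]
  17. access ant: MISS, evict jay. Cache (old->new): [owl ant]
  18. access pig: MISS, evict owl. Cache (old->new): [ant pig]
  19. access pig: HIT. Cache (old->new): [ant pig]
  20. access ant: HIT. Cache (old->new): [ant pig]
  21. access ant: HIT. Cache (old->new): [ant pig]
  22. access elk: MISS, evict ant. Cache (old->new): [pig elk]
  23. access ant: MISS, evict pig. Cache (old->new): [elk ant]
Total: 8 hits, 15 misses, 13 evictions

Answer: elk ant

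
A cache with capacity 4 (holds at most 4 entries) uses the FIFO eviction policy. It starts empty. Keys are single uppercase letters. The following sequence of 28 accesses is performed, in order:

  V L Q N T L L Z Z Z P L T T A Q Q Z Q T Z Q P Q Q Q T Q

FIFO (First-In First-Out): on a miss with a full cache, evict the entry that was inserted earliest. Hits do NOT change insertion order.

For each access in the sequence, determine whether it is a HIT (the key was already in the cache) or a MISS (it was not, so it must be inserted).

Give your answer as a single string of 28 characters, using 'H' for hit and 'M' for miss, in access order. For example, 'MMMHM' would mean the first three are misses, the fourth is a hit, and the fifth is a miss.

FIFO simulation (capacity=4):
  1. access V: MISS. Cache (old->new): [V]
  2. access L: MISS. Cache (old->new): [V L]
  3. access Q: MISS. Cache (old->new): [V L Q]
  4. access N: MISS. Cache (old->new): [V L Q N]
  5. access T: MISS, evict V. Cache (old->new): [L Q N T]
  6. access L: HIT. Cache (old->new): [L Q N T]
  7. access L: HIT. Cache (old->new): [L Q N T]
  8. access Z: MISS, evict L. Cache (old->new): [Q N T Z]
  9. access Z: HIT. Cache (old->new): [Q N T Z]
  10. access Z: HIT. Cache (old->new): [Q N T Z]
  11. access P: MISS, evict Q. Cache (old->new): [N T Z P]
  12. access L: MISS, evict N. Cache (old->new): [T Z P L]
  13. access T: HIT. Cache (old->new): [T Z P L]
  14. access T: HIT. Cache (old->new): [T Z P L]
  15. access A: MISS, evict T. Cache (old->new): [Z P L A]
  16. access Q: MISS, evict Z. Cache (old->new): [P L A Q]
  17. access Q: HIT. Cache (old->new): [P L A Q]
  18. access Z: MISS, evict P. Cache (old->new): [L A Q Z]
  19. access Q: HIT. Cache (old->new): [L A Q Z]
  20. access T: MISS, evict L. Cache (old->new): [A Q Z T]
  21. access Z: HIT. Cache (old->new): [A Q Z T]
  22. access Q: HIT. Cache (old->new): [A Q Z T]
  23. access P: MISS, evict A. Cache (old->new): [Q Z T P]
  24. access Q: HIT. Cache (old->new): [Q Z T P]
  25. access Q: HIT. Cache (old->new): [Q Z T P]
  26. access Q: HIT. Cache (old->new): [Q Z T P]
  27. access T: HIT. Cache (old->new): [Q Z T P]
  28. access Q: HIT. Cache (old->new): [Q Z T P]
Total: 15 hits, 13 misses, 9 evictions

Answer: MMMMMHHMHHMMHHMMHMHMHHMHHHHH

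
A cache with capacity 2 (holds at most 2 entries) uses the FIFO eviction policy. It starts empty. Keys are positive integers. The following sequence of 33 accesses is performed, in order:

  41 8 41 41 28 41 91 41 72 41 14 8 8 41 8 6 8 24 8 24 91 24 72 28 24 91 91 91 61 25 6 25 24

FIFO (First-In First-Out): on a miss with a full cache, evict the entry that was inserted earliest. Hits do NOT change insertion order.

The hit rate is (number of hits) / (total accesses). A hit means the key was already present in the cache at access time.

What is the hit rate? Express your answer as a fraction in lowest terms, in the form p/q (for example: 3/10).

FIFO simulation (capacity=2):
  1. access 41: MISS. Cache (old->new): [41]
  2. access 8: MISS. Cache (old->new): [41 8]
  3. access 41: HIT. Cache (old->new): [41 8]
  4. access 41: HIT. Cache (old->new): [41 8]
  5. access 28: MISS, evict 41. Cache (old->new): [8 28]
  6. access 41: MISS, evict 8. Cache (old->new): [28 41]
  7. access 91: MISS, evict 28. Cache (old->new): [41 91]
  8. access 41: HIT. Cache (old->new): [41 91]
  9. access 72: MISS, evict 41. Cache (old->new): [91 72]
  10. access 41: MISS, evict 91. Cache (old->new): [72 41]
  11. access 14: MISS, evict 72. Cache (old->new): [41 14]
  12. access 8: MISS, evict 41. Cache (old->new): [14 8]
  13. access 8: HIT. Cache (old->new): [14 8]
  14. access 41: MISS, evict 14. Cache (old->new): [8 41]
  15. access 8: HIT. Cache (old->new): [8 41]
  16. access 6: MISS, evict 8. Cache (old->new): [41 6]
  17. access 8: MISS, evict 41. Cache (old->new): [6 8]
  18. access 24: MISS, evict 6. Cache (old->new): [8 24]
  19. access 8: HIT. Cache (old->new): [8 24]
  20. access 24: HIT. Cache (old->new): [8 24]
  21. access 91: MISS, evict 8. Cache (old->new): [24 91]
  22. access 24: HIT. Cache (old->new): [24 91]
  23. access 72: MISS, evict 24. Cache (old->new): [91 72]
  24. access 28: MISS, evict 91. Cache (old->new): [72 28]
  25. access 24: MISS, evict 72. Cache (old->new): [28 24]
  26. access 91: MISS, evict 28. Cache (old->new): [24 91]
  27. access 91: HIT. Cache (old->new): [24 91]
  28. access 91: HIT. Cache (old->new): [24 91]
  29. access 61: MISS, evict 24. Cache (old->new): [91 61]
  30. access 25: MISS, evict 91. Cache (old->new): [61 25]
  31. access 6: MISS, evict 61. Cache (old->new): [25 6]
  32. access 25: HIT. Cache (old->new): [25 6]
  33. access 24: MISS, evict 25. Cache (old->new): [6 24]
Total: 11 hits, 22 misses, 20 evictions

Hit rate = 11/33 = 1/3

Answer: 1/3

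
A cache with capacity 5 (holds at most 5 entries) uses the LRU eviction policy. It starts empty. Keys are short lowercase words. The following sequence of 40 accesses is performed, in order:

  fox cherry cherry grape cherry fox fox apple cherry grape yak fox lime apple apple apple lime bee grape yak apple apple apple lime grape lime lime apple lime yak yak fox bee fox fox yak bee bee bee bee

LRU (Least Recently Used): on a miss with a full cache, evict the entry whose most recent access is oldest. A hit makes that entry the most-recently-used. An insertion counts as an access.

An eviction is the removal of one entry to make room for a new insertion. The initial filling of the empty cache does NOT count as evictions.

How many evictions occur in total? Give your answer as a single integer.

LRU simulation (capacity=5):
  1. access fox: MISS. Cache (LRU->MRU): [fox]
  2. access cherry: MISS. Cache (LRU->MRU): [fox cherry]
  3. access cherry: HIT. Cache (LRU->MRU): [fox cherry]
  4. access grape: MISS. Cache (LRU->MRU): [fox cherry grape]
  5. access cherry: HIT. Cache (LRU->MRU): [fox grape cherry]
  6. access fox: HIT. Cache (LRU->MRU): [grape cherry fox]
  7. access fox: HIT. Cache (LRU->MRU): [grape cherry fox]
  8. access apple: MISS. Cache (LRU->MRU): [grape cherry fox apple]
  9. access cherry: HIT. Cache (LRU->MRU): [grape fox apple cherry]
  10. access grape: HIT. Cache (LRU->MRU): [fox apple cherry grape]
  11. access yak: MISS. Cache (LRU->MRU): [fox apple cherry grape yak]
  12. access fox: HIT. Cache (LRU->MRU): [apple cherry grape yak fox]
  13. access lime: MISS, evict apple. Cache (LRU->MRU): [cherry grape yak fox lime]
  14. access apple: MISS, evict cherry. Cache (LRU->MRU): [grape yak fox lime apple]
  15. access apple: HIT. Cache (LRU->MRU): [grape yak fox lime apple]
  16. access apple: HIT. Cache (LRU->MRU): [grape yak fox lime apple]
  17. access lime: HIT. Cache (LRU->MRU): [grape yak fox apple lime]
  18. access bee: MISS, evict grape. Cache (LRU->MRU): [yak fox apple lime bee]
  19. access grape: MISS, evict yak. Cache (LRU->MRU): [fox apple lime bee grape]
  20. access yak: MISS, evict fox. Cache (LRU->MRU): [apple lime bee grape yak]
  21. access apple: HIT. Cache (LRU->MRU): [lime bee grape yak apple]
  22. access apple: HIT. Cache (LRU->MRU): [lime bee grape yak apple]
  23. access apple: HIT. Cache (LRU->MRU): [lime bee grape yak apple]
  24. access lime: HIT. Cache (LRU->MRU): [bee grape yak apple lime]
  25. access grape: HIT. Cache (LRU->MRU): [bee yak apple lime grape]
  26. access lime: HIT. Cache (LRU->MRU): [bee yak apple grape lime]
  27. access lime: HIT. Cache (LRU->MRU): [bee yak apple grape lime]
  28. access apple: HIT. Cache (LRU->MRU): [bee yak grape lime apple]
  29. access lime: HIT. Cache (LRU->MRU): [bee yak grape apple lime]
  30. access yak: HIT. Cache (LRU->MRU): [bee grape apple lime yak]
  31. access yak: HIT. Cache (LRU->MRU): [bee grape apple lime yak]
  32. access fox: MISS, evict bee. Cache (LRU->MRU): [grape apple lime yak fox]
  33. access bee: MISS, evict grape. Cache (LRU->MRU): [apple lime yak fox bee]
  34. access fox: HIT. Cache (LRU->MRU): [apple lime yak bee fox]
  35. access fox: HIT. Cache (LRU->MRU): [apple lime yak bee fox]
  36. access yak: HIT. Cache (LRU->MRU): [apple lime bee fox yak]
  37. access bee: HIT. Cache (LRU->MRU): [apple lime fox yak bee]
  38. access bee: HIT. Cache (LRU->MRU): [apple lime fox yak bee]
  39. access bee: HIT. Cache (LRU->MRU): [apple lime fox yak bee]
  40. access bee: HIT. Cache (LRU->MRU): [apple lime fox yak bee]
Total: 28 hits, 12 misses, 7 evictions

Answer: 7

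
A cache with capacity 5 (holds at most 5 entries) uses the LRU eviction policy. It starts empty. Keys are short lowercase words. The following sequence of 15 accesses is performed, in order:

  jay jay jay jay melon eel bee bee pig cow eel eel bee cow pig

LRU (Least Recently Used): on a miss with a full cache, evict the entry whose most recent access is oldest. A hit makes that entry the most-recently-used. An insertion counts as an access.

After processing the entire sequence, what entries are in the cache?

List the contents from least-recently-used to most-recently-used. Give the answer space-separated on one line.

LRU simulation (capacity=5):
  1. access jay: MISS. Cache (LRU->MRU): [jay]
  2. access jay: HIT. Cache (LRU->MRU): [jay]
  3. access jay: HIT. Cache (LRU->MRU): [jay]
  4. access jay: HIT. Cache (LRU->MRU): [jay]
  5. access melon: MISS. Cache (LRU->MRU): [jay melon]
  6. access eel: MISS. Cache (LRU->MRU): [jay melon eel]
  7. access bee: MISS. Cache (LRU->MRU): [jay melon eel bee]
  8. access bee: HIT. Cache (LRU->MRU): [jay melon eel bee]
  9. access pig: MISS. Cache (LRU->MRU): [jay melon eel bee pig]
  10. access cow: MISS, evict jay. Cache (LRU->MRU): [melon eel bee pig cow]
  11. access eel: HIT. Cache (LRU->MRU): [melon bee pig cow eel]
  12. access eel: HIT. Cache (LRU->MRU): [melon bee pig cow eel]
  13. access bee: HIT. Cache (LRU->MRU): [melon pig cow eel bee]
  14. access cow: HIT. Cache (LRU->MRU): [melon pig eel bee cow]
  15. access pig: HIT. Cache (LRU->MRU): [melon eel bee cow pig]
Total: 9 hits, 6 misses, 1 evictions

Answer: melon eel bee cow pig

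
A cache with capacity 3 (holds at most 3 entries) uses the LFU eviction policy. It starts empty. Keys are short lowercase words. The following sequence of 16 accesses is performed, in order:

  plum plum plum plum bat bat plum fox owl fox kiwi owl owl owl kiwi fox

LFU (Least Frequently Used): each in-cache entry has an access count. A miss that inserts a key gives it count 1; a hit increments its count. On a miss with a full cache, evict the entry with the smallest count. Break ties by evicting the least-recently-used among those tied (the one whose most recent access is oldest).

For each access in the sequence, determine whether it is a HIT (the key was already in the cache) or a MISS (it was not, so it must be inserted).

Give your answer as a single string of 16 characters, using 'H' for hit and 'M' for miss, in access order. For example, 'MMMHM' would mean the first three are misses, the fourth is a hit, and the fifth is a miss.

LFU simulation (capacity=3):
  1. access plum: MISS. Cache: [plum(c=1)]
  2. access plum: HIT, count now 2. Cache: [plum(c=2)]
  3. access plum: HIT, count now 3. Cache: [plum(c=3)]
  4. access plum: HIT, count now 4. Cache: [plum(c=4)]
  5. access bat: MISS. Cache: [bat(c=1) plum(c=4)]
  6. access bat: HIT, count now 2. Cache: [bat(c=2) plum(c=4)]
  7. access plum: HIT, count now 5. Cache: [bat(c=2) plum(c=5)]
  8. access fox: MISS. Cache: [fox(c=1) bat(c=2) plum(c=5)]
  9. access owl: MISS, evict fox(c=1). Cache: [owl(c=1) bat(c=2) plum(c=5)]
  10. access fox: MISS, evict owl(c=1). Cache: [fox(c=1) bat(c=2) plum(c=5)]
  11. access kiwi: MISS, evict fox(c=1). Cache: [kiwi(c=1) bat(c=2) plum(c=5)]
  12. access owl: MISS, evict kiwi(c=1). Cache: [owl(c=1) bat(c=2) plum(c=5)]
  13. access owl: HIT, count now 2. Cache: [bat(c=2) owl(c=2) plum(c=5)]
  14. access owl: HIT, count now 3. Cache: [bat(c=2) owl(c=3) plum(c=5)]
  15. access kiwi: MISS, evict bat(c=2). Cache: [kiwi(c=1) owl(c=3) plum(c=5)]
  16. access fox: MISS, evict kiwi(c=1). Cache: [fox(c=1) owl(c=3) plum(c=5)]
Total: 7 hits, 9 misses, 6 evictions

Answer: MHHHMHHMMMMMHHMM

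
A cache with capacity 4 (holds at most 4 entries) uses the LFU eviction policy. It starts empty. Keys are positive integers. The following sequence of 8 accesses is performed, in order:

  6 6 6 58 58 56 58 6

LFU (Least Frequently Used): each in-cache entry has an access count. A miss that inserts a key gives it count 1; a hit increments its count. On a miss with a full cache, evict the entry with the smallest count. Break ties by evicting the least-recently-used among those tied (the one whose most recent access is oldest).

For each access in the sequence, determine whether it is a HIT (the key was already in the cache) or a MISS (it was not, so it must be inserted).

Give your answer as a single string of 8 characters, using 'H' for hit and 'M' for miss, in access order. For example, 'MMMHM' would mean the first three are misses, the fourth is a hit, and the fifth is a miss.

LFU simulation (capacity=4):
  1. access 6: MISS. Cache: [6(c=1)]
  2. access 6: HIT, count now 2. Cache: [6(c=2)]
  3. access 6: HIT, count now 3. Cache: [6(c=3)]
  4. access 58: MISS. Cache: [58(c=1) 6(c=3)]
  5. access 58: HIT, count now 2. Cache: [58(c=2) 6(c=3)]
  6. access 56: MISS. Cache: [56(c=1) 58(c=2) 6(c=3)]
  7. access 58: HIT, count now 3. Cache: [56(c=1) 6(c=3) 58(c=3)]
  8. access 6: HIT, count now 4. Cache: [56(c=1) 58(c=3) 6(c=4)]
Total: 5 hits, 3 misses, 0 evictions

Answer: MHHMHMHH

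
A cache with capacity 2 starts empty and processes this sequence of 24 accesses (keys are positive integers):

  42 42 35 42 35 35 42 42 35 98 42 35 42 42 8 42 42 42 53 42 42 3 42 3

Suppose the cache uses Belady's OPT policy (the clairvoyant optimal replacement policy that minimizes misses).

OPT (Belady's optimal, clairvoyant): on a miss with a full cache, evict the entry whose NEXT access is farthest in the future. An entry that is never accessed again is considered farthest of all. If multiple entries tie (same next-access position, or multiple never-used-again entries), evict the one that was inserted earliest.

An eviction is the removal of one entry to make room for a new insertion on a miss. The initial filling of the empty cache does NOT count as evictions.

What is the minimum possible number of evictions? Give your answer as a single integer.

OPT (Belady) simulation (capacity=2):
  1. access 42: MISS. Cache: [42]
  2. access 42: HIT. Next use of 42: step 4. Cache: [42]
  3. access 35: MISS. Cache: [42 35]
  4. access 42: HIT. Next use of 42: step 7. Cache: [42 35]
  5. access 35: HIT. Next use of 35: step 6. Cache: [42 35]
  6. access 35: HIT. Next use of 35: step 9. Cache: [42 35]
  7. access 42: HIT. Next use of 42: step 8. Cache: [42 35]
  8. access 42: HIT. Next use of 42: step 11. Cache: [42 35]
  9. access 35: HIT. Next use of 35: step 12. Cache: [42 35]
  10. access 98: MISS, evict 35 (next use: step 12). Cache: [42 98]
  11. access 42: HIT. Next use of 42: step 13. Cache: [42 98]
  12. access 35: MISS, evict 98 (next use: never). Cache: [42 35]
  13. access 42: HIT. Next use of 42: step 14. Cache: [42 35]
  14. access 42: HIT. Next use of 42: step 16. Cache: [42 35]
  15. access 8: MISS, evict 35 (next use: never). Cache: [42 8]
  16. access 42: HIT. Next use of 42: step 17. Cache: [42 8]
  17. access 42: HIT. Next use of 42: step 18. Cache: [42 8]
  18. access 42: HIT. Next use of 42: step 20. Cache: [42 8]
  19. access 53: MISS, evict 8 (next use: never). Cache: [42 53]
  20. access 42: HIT. Next use of 42: step 21. Cache: [42 53]
  21. access 42: HIT. Next use of 42: step 23. Cache: [42 53]
  22. access 3: MISS, evict 53 (next use: never). Cache: [42 3]
  23. access 42: HIT. Next use of 42: never. Cache: [42 3]
  24. access 3: HIT. Next use of 3: never. Cache: [42 3]
Total: 17 hits, 7 misses, 5 evictions

Answer: 5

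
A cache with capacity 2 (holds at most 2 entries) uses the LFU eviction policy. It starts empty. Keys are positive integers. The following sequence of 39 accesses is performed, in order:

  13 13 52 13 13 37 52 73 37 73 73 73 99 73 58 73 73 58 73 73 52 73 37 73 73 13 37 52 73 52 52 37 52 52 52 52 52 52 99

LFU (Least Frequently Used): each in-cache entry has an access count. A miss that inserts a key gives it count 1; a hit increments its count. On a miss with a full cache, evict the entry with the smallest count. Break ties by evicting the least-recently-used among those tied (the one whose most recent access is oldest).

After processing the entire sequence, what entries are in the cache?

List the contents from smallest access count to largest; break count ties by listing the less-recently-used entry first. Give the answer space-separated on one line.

LFU simulation (capacity=2):
  1. access 13: MISS. Cache: [13(c=1)]
  2. access 13: HIT, count now 2. Cache: [13(c=2)]
  3. access 52: MISS. Cache: [52(c=1) 13(c=2)]
  4. access 13: HIT, count now 3. Cache: [52(c=1) 13(c=3)]
  5. access 13: HIT, count now 4. Cache: [52(c=1) 13(c=4)]
  6. access 37: MISS, evict 52(c=1). Cache: [37(c=1) 13(c=4)]
  7. access 52: MISS, evict 37(c=1). Cache: [52(c=1) 13(c=4)]
  8. access 73: MISS, evict 52(c=1). Cache: [73(c=1) 13(c=4)]
  9. access 37: MISS, evict 73(c=1). Cache: [37(c=1) 13(c=4)]
  10. access 73: MISS, evict 37(c=1). Cache: [73(c=1) 13(c=4)]
  11. access 73: HIT, count now 2. Cache: [73(c=2) 13(c=4)]
  12. access 73: HIT, count now 3. Cache: [73(c=3) 13(c=4)]
  13. access 99: MISS, evict 73(c=3). Cache: [99(c=1) 13(c=4)]
  14. access 73: MISS, evict 99(c=1). Cache: [73(c=1) 13(c=4)]
  15. access 58: MISS, evict 73(c=1). Cache: [58(c=1) 13(c=4)]
  16. access 73: MISS, evict 58(c=1). Cache: [73(c=1) 13(c=4)]
  17. access 73: HIT, count now 2. Cache: [73(c=2) 13(c=4)]
  18. access 58: MISS, evict 73(c=2). Cache: [58(c=1) 13(c=4)]
  19. access 73: MISS, evict 58(c=1). Cache: [73(c=1) 13(c=4)]
  20. access 73: HIT, count now 2. Cache: [73(c=2) 13(c=4)]
  21. access 52: MISS, evict 73(c=2). Cache: [52(c=1) 13(c=4)]
  22. access 73: MISS, evict 52(c=1). Cache: [73(c=1) 13(c=4)]
  23. access 37: MISS, evict 73(c=1). Cache: [37(c=1) 13(c=4)]
  24. access 73: MISS, evict 37(c=1). Cache: [73(c=1) 13(c=4)]
  25. access 73: HIT, count now 2. Cache: [73(c=2) 13(c=4)]
  26. access 13: HIT, count now 5. Cache: [73(c=2) 13(c=5)]
  27. access 37: MISS, evict 73(c=2). Cache: [37(c=1) 13(c=5)]
  28. access 52: MISS, evict 37(c=1). Cache: [52(c=1) 13(c=5)]
  29. access 73: MISS, evict 52(c=1). Cache: [73(c=1) 13(c=5)]
  30. access 52: MISS, evict 73(c=1). Cache: [52(c=1) 13(c=5)]
  31. access 52: HIT, count now 2. Cache: [52(c=2) 13(c=5)]
  32. access 37: MISS, evict 52(c=2). Cache: [37(c=1) 13(c=5)]
  33. access 52: MISS, evict 37(c=1). Cache: [52(c=1) 13(c=5)]
  34. access 52: HIT, count now 2. Cache: [52(c=2) 13(c=5)]
  35. access 52: HIT, count now 3. Cache: [52(c=3) 13(c=5)]
  36. access 52: HIT, count now 4. Cache: [52(c=4) 13(c=5)]
  37. access 52: HIT, count now 5. Cache: [13(c=5) 52(c=5)]
  38. access 52: HIT, count now 6. Cache: [13(c=5) 52(c=6)]
  39. access 99: MISS, evict 13(c=5). Cache: [99(c=1) 52(c=6)]
Total: 15 hits, 24 misses, 22 evictions

Answer: 99 52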